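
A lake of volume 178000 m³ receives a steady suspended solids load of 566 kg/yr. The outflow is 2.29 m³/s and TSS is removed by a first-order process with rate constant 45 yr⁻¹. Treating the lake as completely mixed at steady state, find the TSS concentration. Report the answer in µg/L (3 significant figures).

Outflow Q = 2.29 m³/s × 3.156e+07 s/yr = 7.227e+07 m³/yr.
Steady-state CSTR mass balance: W = Q·C + k·V·C, so C = W/(Q + kV).
Q + kV = 7.227e+07 + 45·178000 = 8.028e+07 m³/yr.
C = 566/8.028e+07 = 7.051e-06 kg/m³ = 0.007051 mg/L = 7.051 µg/L.

7.05 µg/L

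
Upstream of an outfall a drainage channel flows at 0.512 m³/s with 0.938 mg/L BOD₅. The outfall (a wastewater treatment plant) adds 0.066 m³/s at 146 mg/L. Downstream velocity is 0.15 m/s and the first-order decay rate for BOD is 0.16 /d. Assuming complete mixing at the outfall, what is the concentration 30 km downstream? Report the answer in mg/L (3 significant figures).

12.1 mg/L

After complete mixing, C₀ = (0.066·146 + 0.512·0.938) / 0.578 = 17.5 mg/L.
Travel time t = 3e+04 m / 0.15 m/s = 2e+05 s = 2.315 d.
C = 17.5·exp(−0.16·2.315) = 17.5·0.6905 = 12.08 mg/L.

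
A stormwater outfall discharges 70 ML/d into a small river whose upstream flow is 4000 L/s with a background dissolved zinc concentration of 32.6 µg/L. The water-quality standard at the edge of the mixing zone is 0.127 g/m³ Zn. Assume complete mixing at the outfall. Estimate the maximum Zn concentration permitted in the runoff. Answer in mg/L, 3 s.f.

0.593 mg/L

70 ML/d = 0.8102 m³/s.
4000 L/s = 4 m³/s.
32.6 µg/L = 0.0326 mg/L.
Mass balance: 0.127·4.81 = 0.8102·Cₑ + 4·0.0326.
Cₑ = (0.6109 − 0.1304) / 0.8102 = 0.5931 mg/L.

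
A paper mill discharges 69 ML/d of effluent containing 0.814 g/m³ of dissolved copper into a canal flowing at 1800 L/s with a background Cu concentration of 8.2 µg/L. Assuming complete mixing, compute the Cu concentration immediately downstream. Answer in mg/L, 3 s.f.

0.256 mg/L

69 ML/d = 0.7986 m³/s.
1800 L/s = 1.8 m³/s.
8.2 µg/L = 0.0082 mg/L.
By mass balance at complete mixing, C = (0.7986·0.814 + 1.8·0.0082) / (0.7986 + 1.8) = 0.6648/2.599 = 0.2558 mg/L.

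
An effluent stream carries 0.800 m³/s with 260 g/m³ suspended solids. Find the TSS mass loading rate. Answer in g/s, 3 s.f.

208 g/s

Mass flux = Q·C = 0.8 m³/s × 260 g/m³ = 208 g/s.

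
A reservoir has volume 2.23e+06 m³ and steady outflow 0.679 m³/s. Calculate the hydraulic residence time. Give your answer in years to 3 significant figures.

0.104 yr

Q = 0.679 m³/s × 3.156e+07 s/yr = 2.143e+07 m³/yr.
Hydraulic residence time τ = V/Q = 2.23e+06/2.143e+07 = 0.1041 yr.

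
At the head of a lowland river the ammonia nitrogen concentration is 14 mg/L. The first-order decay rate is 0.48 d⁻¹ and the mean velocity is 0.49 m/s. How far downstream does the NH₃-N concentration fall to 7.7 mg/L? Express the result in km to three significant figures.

From C = C₀·e^(−kt), t = ln(C₀/C)/k = ln(14/7.7)/0.48 = 0.5978/0.48 = 1.245 d.
Distance = v·t = 0.49 m/s × 1.076e+05 s = 5.273e+04 m = 52.73 km.

52.7 km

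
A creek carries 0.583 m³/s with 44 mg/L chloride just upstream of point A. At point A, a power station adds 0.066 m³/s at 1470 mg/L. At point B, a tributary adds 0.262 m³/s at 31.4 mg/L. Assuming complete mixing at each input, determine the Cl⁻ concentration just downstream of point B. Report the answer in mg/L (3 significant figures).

144 mg/L

After input A: C = (0.583·44 + 0.066·1470) / 0.649 = 189 mg/L.
After input B: C = (0.649·189 + 0.262·31.4) / 0.911 = 143.7 mg/L.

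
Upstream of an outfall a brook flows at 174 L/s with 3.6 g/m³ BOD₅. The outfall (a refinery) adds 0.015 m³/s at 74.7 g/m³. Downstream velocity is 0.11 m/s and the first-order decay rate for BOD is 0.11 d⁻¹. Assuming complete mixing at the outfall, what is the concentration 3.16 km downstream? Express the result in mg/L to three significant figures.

174 L/s = 0.174 m³/s.
After complete mixing, C₀ = (0.015·74.7 + 0.174·3.6) / 0.189 = 9.243 mg/L.
Travel time t = 3160 m / 0.11 m/s = 2.873e+04 s = 0.3325 d.
C = 9.243·exp(−0.11·0.3325) = 9.243·0.9641 = 8.911 mg/L.

8.91 mg/L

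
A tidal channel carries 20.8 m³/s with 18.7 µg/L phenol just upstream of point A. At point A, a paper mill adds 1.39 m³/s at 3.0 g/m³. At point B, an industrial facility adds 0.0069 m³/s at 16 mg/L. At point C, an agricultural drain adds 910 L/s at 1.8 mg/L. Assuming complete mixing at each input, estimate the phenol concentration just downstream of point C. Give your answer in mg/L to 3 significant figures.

0.273 mg/L

18.7 µg/L = 0.0187 mg/L.
After input A: C = (20.8·0.0187 + 1.39·3) / 22.19 = 0.2055 mg/L.
After input B: C = (22.19·0.2055 + 0.0069·16) / 22.2 = 0.2104 mg/L.
910 L/s = 0.91 m³/s.
After input C: C = (22.2·0.2104 + 0.91·1.8) / 23.11 = 0.273 mg/L.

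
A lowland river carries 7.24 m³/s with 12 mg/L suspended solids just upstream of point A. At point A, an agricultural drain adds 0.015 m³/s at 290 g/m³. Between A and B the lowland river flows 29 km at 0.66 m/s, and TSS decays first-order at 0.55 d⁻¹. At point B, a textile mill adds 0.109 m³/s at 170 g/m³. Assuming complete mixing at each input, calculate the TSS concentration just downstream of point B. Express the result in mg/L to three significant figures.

11.9 mg/L

After input A: C = (7.24·12 + 0.015·290) / 7.255 = 12.57 mg/L.
Over the 29 km reach to input B (t = 4.394e+04 s = 0.5086 d), decay gives C = 12.57·exp(−0.55·0.5086) = 9.507 mg/L.
After input B: C = (7.255·9.507 + 0.109·170) / 7.364 = 11.88 mg/L.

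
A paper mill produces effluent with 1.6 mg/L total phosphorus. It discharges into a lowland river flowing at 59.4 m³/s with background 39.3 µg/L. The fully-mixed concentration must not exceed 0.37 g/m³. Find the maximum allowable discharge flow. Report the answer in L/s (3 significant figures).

16000 L/s

39.3 µg/L = 0.0393 mg/L.
Mass balance at complete mixing: C_std·(Q_w + Q_r) = Q_w·C_e + Q_r·C_b.
Rearranging, Q_w = Q_r·(C_std − C_b)/(C_e − C_std) = 59.4·(0.37 − 0.0393) / (1.6 − 0.37) = 15.97 m³/s.
= 1.597e+04 L/s.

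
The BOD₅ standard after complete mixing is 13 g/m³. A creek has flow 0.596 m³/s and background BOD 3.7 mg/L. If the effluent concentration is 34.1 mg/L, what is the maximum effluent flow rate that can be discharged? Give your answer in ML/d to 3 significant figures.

22.7 ML/d

Mass balance at complete mixing: C_std·(Q_w + Q_r) = Q_w·C_e + Q_r·C_b.
Rearranging, Q_w = Q_r·(C_std − C_b)/(C_e − C_std) = 0.596·(13 − 3.7) / (34.1 − 13) = 0.2627 m³/s.
= 22.7 ML/d.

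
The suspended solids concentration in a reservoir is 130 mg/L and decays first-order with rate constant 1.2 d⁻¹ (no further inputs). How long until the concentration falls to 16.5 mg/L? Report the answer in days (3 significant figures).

t = ln(C₀/C)/k = ln(130/16.5)/1.2 = 2.064/1.2 = 1.72 d.

1.72 d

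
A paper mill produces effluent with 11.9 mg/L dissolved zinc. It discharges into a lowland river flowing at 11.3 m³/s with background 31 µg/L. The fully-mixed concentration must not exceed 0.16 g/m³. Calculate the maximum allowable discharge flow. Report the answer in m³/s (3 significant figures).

0.124 m³/s

31 µg/L = 0.031 mg/L.
Mass balance at complete mixing: C_std·(Q_w + Q_r) = Q_w·C_e + Q_r·C_b.
Rearranging, Q_w = Q_r·(C_std − C_b)/(C_e − C_std) = 11.3·(0.16 − 0.031) / (11.9 − 0.16) = 0.1242 m³/s.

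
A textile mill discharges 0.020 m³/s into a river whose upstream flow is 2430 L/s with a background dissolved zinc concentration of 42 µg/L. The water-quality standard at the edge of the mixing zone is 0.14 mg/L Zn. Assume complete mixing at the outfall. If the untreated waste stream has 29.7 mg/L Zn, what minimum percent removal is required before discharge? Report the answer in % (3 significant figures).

2430 L/s = 2.43 m³/s.
42 µg/L = 0.042 mg/L.
Mass balance: 0.14·2.45 = 0.02·Cₑ + 2.43·0.042.
Cₑ = (0.343 − 0.1021) / 0.02 = 12.05 mg/L.
Required removal = 1 − 12.05/29.7 = 59.44 %.

59.4 %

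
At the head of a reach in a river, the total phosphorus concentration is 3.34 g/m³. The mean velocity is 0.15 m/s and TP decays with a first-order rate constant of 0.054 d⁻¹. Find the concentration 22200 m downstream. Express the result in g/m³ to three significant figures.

3.04 g/m³

Travel time t = 22200 m / 0.15 m/s = 2.22e+04/0.15 = 1.48e+05 s = 1.713 d.
First-order decay: C = 3.34·exp(−0.054·1.713) = 3.34·0.9116 = 3.045 g/m³.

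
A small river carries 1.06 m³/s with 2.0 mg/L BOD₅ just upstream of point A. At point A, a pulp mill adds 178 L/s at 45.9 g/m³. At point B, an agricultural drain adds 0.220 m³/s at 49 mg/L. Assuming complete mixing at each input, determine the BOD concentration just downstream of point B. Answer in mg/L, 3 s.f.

178 L/s = 0.178 m³/s.
After input A: C = (1.06·2 + 0.178·45.9) / 1.238 = 8.312 mg/L.
After input B: C = (1.238·8.312 + 0.22·49) / 1.458 = 14.45 mg/L.

14.5 mg/L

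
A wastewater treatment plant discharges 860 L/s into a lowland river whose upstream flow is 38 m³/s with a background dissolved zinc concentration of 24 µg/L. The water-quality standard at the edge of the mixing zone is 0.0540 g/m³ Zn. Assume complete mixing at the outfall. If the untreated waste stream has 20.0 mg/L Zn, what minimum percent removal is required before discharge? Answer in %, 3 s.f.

93.1 %

860 L/s = 0.86 m³/s.
24 µg/L = 0.024 mg/L.
Mass balance: 0.054·38.86 = 0.86·Cₑ + 38·0.024.
Cₑ = (2.098 − 0.912) / 0.86 = 1.38 mg/L.
Required removal = 1 − 1.38/20.0 = 93.1 %.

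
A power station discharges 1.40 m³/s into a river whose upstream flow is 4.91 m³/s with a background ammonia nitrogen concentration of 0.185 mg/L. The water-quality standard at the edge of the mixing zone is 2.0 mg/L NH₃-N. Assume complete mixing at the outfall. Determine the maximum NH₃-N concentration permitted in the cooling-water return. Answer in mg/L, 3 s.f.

8.37 mg/L

Mass balance: 2·6.31 = 1.4·Cₑ + 4.91·0.185.
Cₑ = (12.62 − 0.9083) / 1.4 = 8.365 mg/L.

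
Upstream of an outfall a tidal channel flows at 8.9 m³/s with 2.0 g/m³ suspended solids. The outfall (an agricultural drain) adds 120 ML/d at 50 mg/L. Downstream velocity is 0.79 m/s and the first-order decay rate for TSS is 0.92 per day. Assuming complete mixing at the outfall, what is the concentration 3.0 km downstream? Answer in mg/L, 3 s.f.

8.14 mg/L

120 ML/d = 1.389 m³/s.
After complete mixing, C₀ = (1.389·50 + 8.9·2) / 10.29 = 8.479 mg/L.
Travel time t = 3000 m / 0.79 m/s = 3797 s = 0.04395 d.
C = 8.479·exp(−0.92·0.04395) = 8.479·0.9604 = 8.143 mg/L.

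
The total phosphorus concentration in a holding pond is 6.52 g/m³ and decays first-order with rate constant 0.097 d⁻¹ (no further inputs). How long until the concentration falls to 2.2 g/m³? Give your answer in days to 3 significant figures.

11.2 d

t = ln(C₀/C)/k = ln(6.52/2.2)/0.097 = 1.086/0.097 = 11.2 d.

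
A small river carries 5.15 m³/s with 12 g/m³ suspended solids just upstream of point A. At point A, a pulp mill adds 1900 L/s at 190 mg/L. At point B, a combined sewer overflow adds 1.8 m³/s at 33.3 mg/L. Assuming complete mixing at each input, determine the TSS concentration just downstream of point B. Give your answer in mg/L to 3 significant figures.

1900 L/s = 1.9 m³/s.
After input A: C = (5.15·12 + 1.9·190) / 7.05 = 59.97 mg/L.
After input B: C = (7.05·59.97 + 1.8·33.3) / 8.85 = 54.55 mg/L.

54.5 mg/L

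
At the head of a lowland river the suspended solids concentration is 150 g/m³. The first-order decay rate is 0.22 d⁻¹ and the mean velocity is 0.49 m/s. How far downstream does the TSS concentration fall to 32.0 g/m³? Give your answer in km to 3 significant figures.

From C = C₀·e^(−kt), t = ln(C₀/C)/k = ln(150/32.0)/0.22 = 1.545/0.22 = 7.022 d.
Distance = v·t = 0.49 m/s × 6.067e+05 s = 2.973e+05 m = 297.3 km.

297 km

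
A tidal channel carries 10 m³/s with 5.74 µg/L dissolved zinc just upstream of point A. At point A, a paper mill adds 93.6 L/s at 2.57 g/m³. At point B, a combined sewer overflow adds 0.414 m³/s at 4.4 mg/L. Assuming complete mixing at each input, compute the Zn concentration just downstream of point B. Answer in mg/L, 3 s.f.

0.202 mg/L

5.74 µg/L = 0.00574 mg/L.
93.6 L/s = 0.0936 m³/s.
After input A: C = (10·0.00574 + 0.0936·2.57) / 10.09 = 0.02952 mg/L.
After input B: C = (10.09·0.02952 + 0.414·4.4) / 10.51 = 0.2017 mg/L.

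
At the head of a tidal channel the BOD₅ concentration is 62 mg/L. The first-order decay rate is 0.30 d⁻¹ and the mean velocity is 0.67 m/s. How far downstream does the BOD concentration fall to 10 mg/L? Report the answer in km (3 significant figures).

From C = C₀·e^(−kt), t = ln(C₀/C)/k = ln(62/10)/0.30 = 1.825/0.30 = 6.082 d.
Distance = v·t = 0.67 m/s × 5.255e+05 s = 3.521e+05 m = 352.1 km.

352 km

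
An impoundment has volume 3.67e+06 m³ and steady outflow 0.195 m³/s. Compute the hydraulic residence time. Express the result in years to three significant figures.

Q = 0.195 m³/s × 3.156e+07 s/yr = 6.154e+06 m³/yr.
Hydraulic residence time τ = V/Q = 3.67e+06/6.154e+06 = 0.5964 yr.

0.596 yr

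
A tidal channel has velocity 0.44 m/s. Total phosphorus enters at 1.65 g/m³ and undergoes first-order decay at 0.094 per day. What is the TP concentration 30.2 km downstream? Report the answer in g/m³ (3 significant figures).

1.53 g/m³

Travel time t = 30.2 km / 0.44 m/s = 3.02e+04/0.44 = 6.864e+04 s = 0.7944 d.
First-order decay: C = 1.65·exp(−0.094·0.7944) = 1.65·0.928 = 1.531 g/m³.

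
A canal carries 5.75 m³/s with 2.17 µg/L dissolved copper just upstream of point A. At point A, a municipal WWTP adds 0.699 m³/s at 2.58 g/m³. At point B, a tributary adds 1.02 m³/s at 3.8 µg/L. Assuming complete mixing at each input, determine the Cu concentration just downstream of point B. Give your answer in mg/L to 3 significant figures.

2.17 µg/L = 0.00217 mg/L.
After input A: C = (5.75·0.00217 + 0.699·2.58) / 6.449 = 0.2816 mg/L.
3.8 µg/L = 0.0038 mg/L.
After input B: C = (6.449·0.2816 + 1.02·0.0038) / 7.469 = 0.2436 mg/L.

0.244 mg/L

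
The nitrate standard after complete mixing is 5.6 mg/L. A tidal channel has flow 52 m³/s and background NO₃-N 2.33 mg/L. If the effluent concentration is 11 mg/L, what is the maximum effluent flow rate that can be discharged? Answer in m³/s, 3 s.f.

Mass balance at complete mixing: C_std·(Q_w + Q_r) = Q_w·C_e + Q_r·C_b.
Rearranging, Q_w = Q_r·(C_std − C_b)/(C_e − C_std) = 52·(5.6 − 2.33) / (11 − 5.6) = 31.49 m³/s.

31.5 m³/s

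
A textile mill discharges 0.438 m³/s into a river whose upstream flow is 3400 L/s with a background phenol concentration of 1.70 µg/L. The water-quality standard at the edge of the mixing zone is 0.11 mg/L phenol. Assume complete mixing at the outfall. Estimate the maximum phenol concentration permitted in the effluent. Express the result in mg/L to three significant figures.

3400 L/s = 3.4 m³/s.
1.70 µg/L = 0.0017 mg/L.
Mass balance: 0.11·3.838 = 0.438·Cₑ + 3.4·0.0017.
Cₑ = (0.4222 − 0.00578) / 0.438 = 0.9507 mg/L.

0.951 mg/L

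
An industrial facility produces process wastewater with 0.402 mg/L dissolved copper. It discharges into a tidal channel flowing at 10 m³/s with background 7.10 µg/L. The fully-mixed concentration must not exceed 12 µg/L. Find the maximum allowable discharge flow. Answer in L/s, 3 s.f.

7.10 µg/L = 0.0071 mg/L.
12 µg/L = 0.012 mg/L.
Mass balance at complete mixing: C_std·(Q_w + Q_r) = Q_w·C_e + Q_r·C_b.
Rearranging, Q_w = Q_r·(C_std − C_b)/(C_e − C_std) = 10·(0.012 − 0.0071) / (0.402 − 0.012) = 0.1256 m³/s.
= 125.6 L/s.

126 L/s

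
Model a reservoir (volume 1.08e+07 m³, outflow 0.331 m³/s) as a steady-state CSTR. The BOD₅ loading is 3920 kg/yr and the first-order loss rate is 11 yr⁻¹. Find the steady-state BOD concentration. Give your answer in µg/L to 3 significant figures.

Outflow Q = 0.331 m³/s × 3.156e+07 s/yr = 1.045e+07 m³/yr.
Steady-state CSTR mass balance: W = Q·C + k·V·C, so C = W/(Q + kV).
Q + kV = 1.045e+07 + 11·1.08e+07 = 1.292e+08 m³/yr.
C = 3920/1.292e+08 = 3.033e-05 kg/m³ = 0.03033 mg/L = 30.33 µg/L.

30.3 µg/L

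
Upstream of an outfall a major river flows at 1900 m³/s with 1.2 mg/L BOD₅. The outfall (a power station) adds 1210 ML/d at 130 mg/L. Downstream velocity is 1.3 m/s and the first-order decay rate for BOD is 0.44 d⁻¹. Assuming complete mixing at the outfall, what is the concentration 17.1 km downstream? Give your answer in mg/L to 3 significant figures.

2.00 mg/L

1210 ML/d = 14 m³/s.
After complete mixing, C₀ = (14·130 + 1900·1.2) / 1914 = 2.142 mg/L.
Travel time t = 1.71e+04 m / 1.3 m/s = 1.315e+04 s = 0.1522 d.
C = 2.142·exp(−0.44·0.1522) = 2.142·0.9352 = 2.004 mg/L.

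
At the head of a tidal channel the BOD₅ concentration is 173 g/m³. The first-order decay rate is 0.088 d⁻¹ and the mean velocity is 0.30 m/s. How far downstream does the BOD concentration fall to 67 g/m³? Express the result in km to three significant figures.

279 km

From C = C₀·e^(−kt), t = ln(C₀/C)/k = ln(173/67)/0.088 = 0.9486/0.088 = 10.78 d.
Distance = v·t = 0.30 m/s × 9.314e+05 s = 2.794e+05 m = 279.4 km.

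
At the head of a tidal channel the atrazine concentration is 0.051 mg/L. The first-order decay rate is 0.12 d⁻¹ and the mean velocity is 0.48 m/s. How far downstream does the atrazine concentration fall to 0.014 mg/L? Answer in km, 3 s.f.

447 km

From C = C₀·e^(−kt), t = ln(C₀/C)/k = ln(0.051/0.014)/0.12 = 1.293/0.12 = 10.77 d.
Distance = v·t = 0.48 m/s × 9.308e+05 s = 4.468e+05 m = 446.8 km.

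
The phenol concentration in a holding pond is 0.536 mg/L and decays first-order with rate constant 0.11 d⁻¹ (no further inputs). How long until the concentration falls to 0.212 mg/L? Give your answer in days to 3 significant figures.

t = ln(C₀/C)/k = ln(0.536/0.212)/0.11 = 0.9275/0.11 = 8.432 d.

8.43 d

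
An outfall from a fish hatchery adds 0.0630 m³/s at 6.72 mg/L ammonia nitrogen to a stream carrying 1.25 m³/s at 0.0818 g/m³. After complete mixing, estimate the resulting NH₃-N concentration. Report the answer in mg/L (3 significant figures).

0.400 mg/L

Conservation of mass across the mixing zone: C = (0.063·6.72 + 1.25·0.0818) / (0.063 + 1.25) = 0.5256/1.313 = 0.4003 mg/L.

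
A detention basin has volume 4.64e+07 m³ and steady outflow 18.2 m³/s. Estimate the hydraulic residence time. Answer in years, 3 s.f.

0.0808 yr

Q = 18.2 m³/s × 3.156e+07 s/yr = 5.743e+08 m³/yr.
Hydraulic residence time τ = V/Q = 4.64e+07/5.743e+08 = 0.08079 yr.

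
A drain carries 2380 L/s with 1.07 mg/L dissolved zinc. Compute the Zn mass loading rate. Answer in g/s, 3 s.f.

2.55 g/s

2380 L/s = 2.38 m³/s.
Mass flux = Q·C = 2.38 m³/s × 1.07 g/m³ = 2.547 g/s.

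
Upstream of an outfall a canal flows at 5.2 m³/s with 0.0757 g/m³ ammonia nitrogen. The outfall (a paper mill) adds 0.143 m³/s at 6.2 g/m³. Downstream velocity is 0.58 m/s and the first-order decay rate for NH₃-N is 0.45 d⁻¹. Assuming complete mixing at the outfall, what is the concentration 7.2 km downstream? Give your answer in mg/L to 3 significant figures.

0.225 mg/L

After complete mixing, C₀ = (0.143·6.2 + 5.2·0.0757) / 5.343 = 0.2396 mg/L.
Travel time t = 7200 m / 0.58 m/s = 1.241e+04 s = 0.1437 d.
C = 0.2396·exp(−0.45·0.1437) = 0.2396·0.9374 = 0.2246 mg/L.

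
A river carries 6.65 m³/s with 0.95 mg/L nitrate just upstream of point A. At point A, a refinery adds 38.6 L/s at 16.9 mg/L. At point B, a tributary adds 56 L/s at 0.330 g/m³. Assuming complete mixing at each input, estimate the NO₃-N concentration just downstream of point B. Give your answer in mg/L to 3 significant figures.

1.04 mg/L

38.6 L/s = 0.0386 m³/s.
After input A: C = (6.65·0.95 + 0.0386·16.9) / 6.689 = 1.042 mg/L.
56 L/s = 0.056 m³/s.
After input B: C = (6.689·1.042 + 0.056·0.33) / 6.745 = 1.036 mg/L.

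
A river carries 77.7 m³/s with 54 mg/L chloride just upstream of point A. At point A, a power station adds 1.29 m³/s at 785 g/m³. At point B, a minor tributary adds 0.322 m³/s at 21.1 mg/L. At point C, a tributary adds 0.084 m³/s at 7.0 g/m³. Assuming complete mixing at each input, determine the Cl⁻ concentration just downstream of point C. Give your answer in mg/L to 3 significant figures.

65.7 mg/L

After input A: C = (77.7·54 + 1.29·785) / 78.99 = 65.94 mg/L.
After input B: C = (78.99·65.94 + 0.322·21.1) / 79.31 = 65.76 mg/L.
After input C: C = (79.31·65.76 + 0.084·7) / 79.4 = 65.69 mg/L.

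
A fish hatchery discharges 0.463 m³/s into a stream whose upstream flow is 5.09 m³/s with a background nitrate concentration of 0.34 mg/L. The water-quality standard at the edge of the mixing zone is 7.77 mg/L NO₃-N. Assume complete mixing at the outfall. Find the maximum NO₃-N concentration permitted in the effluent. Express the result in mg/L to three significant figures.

89.5 mg/L

Mass balance: 7.77·5.553 = 0.463·Cₑ + 5.09·0.34.
Cₑ = (43.15 − 1.731) / 0.463 = 89.45 mg/L.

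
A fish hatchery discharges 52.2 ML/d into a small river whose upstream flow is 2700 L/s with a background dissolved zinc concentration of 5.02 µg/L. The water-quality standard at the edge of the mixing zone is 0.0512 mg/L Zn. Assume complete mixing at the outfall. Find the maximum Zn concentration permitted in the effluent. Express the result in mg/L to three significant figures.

0.258 mg/L

52.2 ML/d = 0.6042 m³/s.
2700 L/s = 2.7 m³/s.
5.02 µg/L = 0.00502 mg/L.
Mass balance: 0.0512·3.304 = 0.6042·Cₑ + 2.7·0.00502.
Cₑ = (0.1692 − 0.01355) / 0.6042 = 0.2576 mg/L.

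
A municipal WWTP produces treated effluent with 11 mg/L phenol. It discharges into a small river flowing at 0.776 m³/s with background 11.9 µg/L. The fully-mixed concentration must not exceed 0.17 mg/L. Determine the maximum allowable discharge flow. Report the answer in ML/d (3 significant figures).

0.979 ML/d

11.9 µg/L = 0.0119 mg/L.
Mass balance at complete mixing: C_std·(Q_w + Q_r) = Q_w·C_e + Q_r·C_b.
Rearranging, Q_w = Q_r·(C_std − C_b)/(C_e − C_std) = 0.776·(0.17 − 0.0119) / (11 − 0.17) = 0.01133 m³/s.
= 0.9788 ML/d.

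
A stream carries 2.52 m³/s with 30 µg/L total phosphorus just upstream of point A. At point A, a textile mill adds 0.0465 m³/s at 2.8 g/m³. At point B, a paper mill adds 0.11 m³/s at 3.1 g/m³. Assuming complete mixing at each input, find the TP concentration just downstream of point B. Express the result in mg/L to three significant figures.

0.204 mg/L

30 µg/L = 0.03 mg/L.
After input A: C = (2.52·0.03 + 0.0465·2.8) / 2.567 = 0.08019 mg/L.
After input B: C = (2.567·0.08019 + 0.11·3.1) / 2.676 = 0.2043 mg/L.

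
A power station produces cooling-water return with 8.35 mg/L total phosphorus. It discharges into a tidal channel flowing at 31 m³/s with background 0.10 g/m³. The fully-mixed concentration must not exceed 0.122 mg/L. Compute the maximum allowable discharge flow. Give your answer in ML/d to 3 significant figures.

Mass balance at complete mixing: C_std·(Q_w + Q_r) = Q_w·C_e + Q_r·C_b.
Rearranging, Q_w = Q_r·(C_std − C_b)/(C_e − C_std) = 31·(0.122 − 0.1) / (8.35 − 0.122) = 0.08289 m³/s.
= 7.161 ML/d.

7.16 ML/d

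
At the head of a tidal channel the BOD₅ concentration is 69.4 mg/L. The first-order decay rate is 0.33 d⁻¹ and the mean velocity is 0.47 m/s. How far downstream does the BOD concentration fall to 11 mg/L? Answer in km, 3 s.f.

227 km

From C = C₀·e^(−kt), t = ln(C₀/C)/k = ln(69.4/11)/0.33 = 1.842/0.33 = 5.582 d.
Distance = v·t = 0.47 m/s × 4.823e+05 s = 2.267e+05 m = 226.7 km.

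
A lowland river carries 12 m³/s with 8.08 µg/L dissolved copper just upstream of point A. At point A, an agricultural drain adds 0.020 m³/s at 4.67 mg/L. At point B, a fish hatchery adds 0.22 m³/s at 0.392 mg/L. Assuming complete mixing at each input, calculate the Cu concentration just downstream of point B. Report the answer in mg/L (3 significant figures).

0.0226 mg/L

8.08 µg/L = 0.00808 mg/L.
After input A: C = (12·0.00808 + 0.02·4.67) / 12.02 = 0.01584 mg/L.
After input B: C = (12.02·0.01584 + 0.22·0.392) / 12.24 = 0.0226 mg/L.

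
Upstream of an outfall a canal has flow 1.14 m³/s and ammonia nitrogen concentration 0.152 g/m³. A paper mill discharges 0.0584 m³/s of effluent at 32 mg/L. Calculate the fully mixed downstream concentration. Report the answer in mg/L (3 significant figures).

1.70 mg/L

By mass balance at complete mixing, C = (0.0584·32 + 1.14·0.152) / (0.0584 + 1.14) = 2.042/1.198 = 1.704 mg/L.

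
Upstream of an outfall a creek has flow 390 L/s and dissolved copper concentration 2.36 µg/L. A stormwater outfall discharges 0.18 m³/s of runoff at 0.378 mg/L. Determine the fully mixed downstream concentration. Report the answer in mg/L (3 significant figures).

0.121 mg/L

390 L/s = 0.39 m³/s.
2.36 µg/L = 0.00236 mg/L.
By mass balance at complete mixing, C = (0.18·0.378 + 0.39·0.00236) / (0.18 + 0.39) = 0.06896/0.57 = 0.121 mg/L.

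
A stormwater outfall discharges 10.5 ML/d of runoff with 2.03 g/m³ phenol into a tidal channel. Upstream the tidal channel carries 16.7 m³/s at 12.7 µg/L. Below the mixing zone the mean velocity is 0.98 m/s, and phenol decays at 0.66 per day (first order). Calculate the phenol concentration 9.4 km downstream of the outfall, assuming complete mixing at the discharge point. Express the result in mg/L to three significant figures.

0.0253 mg/L

10.5 ML/d = 0.1215 m³/s.
12.7 µg/L = 0.0127 mg/L.
After complete mixing, C₀ = (0.1215·2.03 + 16.7·0.0127) / 16.82 = 0.02727 mg/L.
Travel time t = 9400 m / 0.98 m/s = 9592 s = 0.111 d.
C = 0.02727·exp(−0.66·0.111) = 0.02727·0.9293 = 0.02535 mg/L.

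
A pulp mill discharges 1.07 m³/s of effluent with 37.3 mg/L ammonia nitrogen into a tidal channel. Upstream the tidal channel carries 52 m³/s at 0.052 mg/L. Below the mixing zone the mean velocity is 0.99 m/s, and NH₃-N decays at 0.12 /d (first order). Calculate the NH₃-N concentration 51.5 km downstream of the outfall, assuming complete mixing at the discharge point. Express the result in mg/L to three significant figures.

After complete mixing, C₀ = (1.07·37.3 + 52·0.052) / 53.07 = 0.803 mg/L.
Travel time t = 5.15e+04 m / 0.99 m/s = 5.202e+04 s = 0.6021 d.
C = 0.803·exp(−0.12·0.6021) = 0.803·0.9303 = 0.747 mg/L.

0.747 mg/L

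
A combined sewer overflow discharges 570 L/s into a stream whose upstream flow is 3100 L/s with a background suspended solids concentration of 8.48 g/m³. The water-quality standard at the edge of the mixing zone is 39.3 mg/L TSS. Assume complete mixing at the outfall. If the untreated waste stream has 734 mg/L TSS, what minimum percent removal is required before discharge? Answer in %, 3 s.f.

71.8 %

570 L/s = 0.57 m³/s.
3100 L/s = 3.1 m³/s.
Mass balance: 39.3·3.67 = 0.57·Cₑ + 3.1·8.48.
Cₑ = (144.2 − 26.29) / 0.57 = 206.9 mg/L.
Required removal = 1 − 206.9/734 = 71.81 %.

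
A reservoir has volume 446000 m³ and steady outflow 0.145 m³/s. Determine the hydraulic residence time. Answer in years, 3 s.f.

0.0975 yr

Q = 0.145 m³/s × 3.156e+07 s/yr = 4.576e+06 m³/yr.
Hydraulic residence time τ = V/Q = 446000/4.576e+06 = 0.09747 yr.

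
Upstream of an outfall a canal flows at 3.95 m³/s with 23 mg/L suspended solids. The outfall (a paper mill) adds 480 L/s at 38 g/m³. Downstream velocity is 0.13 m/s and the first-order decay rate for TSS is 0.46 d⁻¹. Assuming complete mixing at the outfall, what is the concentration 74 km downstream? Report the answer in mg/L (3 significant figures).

480 L/s = 0.48 m³/s.
After complete mixing, C₀ = (0.48·38 + 3.95·23) / 4.43 = 24.63 mg/L.
Travel time t = 7.4e+04 m / 0.13 m/s = 5.692e+05 s = 6.588 d.
C = 24.63·exp(−0.46·6.588) = 24.63·0.04829 = 1.189 mg/L.

1.19 mg/L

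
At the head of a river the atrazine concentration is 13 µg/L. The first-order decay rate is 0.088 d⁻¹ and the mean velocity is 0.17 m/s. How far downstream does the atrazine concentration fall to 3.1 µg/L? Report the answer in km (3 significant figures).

239 km

From C = C₀·e^(−kt), t = ln(C₀/C)/k = ln(13/3.1)/0.088 = 1.434/0.088 = 16.29 d.
Distance = v·t = 0.17 m/s × 1.407e+06 s = 2.393e+05 m = 239.3 km.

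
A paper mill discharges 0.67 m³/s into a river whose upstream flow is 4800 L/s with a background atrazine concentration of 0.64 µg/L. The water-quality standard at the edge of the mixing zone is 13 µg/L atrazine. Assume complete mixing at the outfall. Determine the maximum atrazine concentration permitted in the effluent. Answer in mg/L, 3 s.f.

0.102 mg/L

4800 L/s = 4.8 m³/s.
0.64 µg/L = 0.00064 mg/L.
13 µg/L = 0.013 mg/L.
Mass balance: 0.013·5.47 = 0.67·Cₑ + 4.8·0.00064.
Cₑ = (0.07111 − 0.003072) / 0.67 = 0.1015 mg/L.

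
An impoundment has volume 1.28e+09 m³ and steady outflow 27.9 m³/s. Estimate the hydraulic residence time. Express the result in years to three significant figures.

1.45 yr

Q = 27.9 m³/s × 3.156e+07 s/yr = 8.805e+08 m³/yr.
Hydraulic residence time τ = V/Q = 1.28e+09/8.805e+08 = 1.454 yr.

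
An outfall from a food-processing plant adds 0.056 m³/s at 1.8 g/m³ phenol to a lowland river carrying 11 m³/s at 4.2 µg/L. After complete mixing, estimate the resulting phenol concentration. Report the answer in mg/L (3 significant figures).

0.0133 mg/L

4.2 µg/L = 0.0042 mg/L.
Conservation of mass across the mixing zone: C = (0.056·1.8 + 11·0.0042) / (0.056 + 11) = 0.147/11.06 = 0.0133 mg/L.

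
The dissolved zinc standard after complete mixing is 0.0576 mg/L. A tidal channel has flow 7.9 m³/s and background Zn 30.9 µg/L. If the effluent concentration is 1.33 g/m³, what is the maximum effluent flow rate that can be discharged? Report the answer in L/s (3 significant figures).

30.9 µg/L = 0.0309 mg/L.
Mass balance at complete mixing: C_std·(Q_w + Q_r) = Q_w·C_e + Q_r·C_b.
Rearranging, Q_w = Q_r·(C_std − C_b)/(C_e − C_std) = 7.9·(0.0576 − 0.0309) / (1.33 − 0.0576) = 0.1658 m³/s.
= 165.8 L/s.

166 L/s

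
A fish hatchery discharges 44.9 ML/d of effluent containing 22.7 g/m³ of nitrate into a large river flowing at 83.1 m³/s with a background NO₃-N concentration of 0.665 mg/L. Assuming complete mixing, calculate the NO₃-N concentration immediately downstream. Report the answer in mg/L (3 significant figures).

0.802 mg/L

44.9 ML/d = 0.5197 m³/s.
Flow-weighted mixing gives C = (0.5197·22.7 + 83.1·0.665) / (0.5197 + 83.1) = 67.06/83.62 = 0.8019 mg/L.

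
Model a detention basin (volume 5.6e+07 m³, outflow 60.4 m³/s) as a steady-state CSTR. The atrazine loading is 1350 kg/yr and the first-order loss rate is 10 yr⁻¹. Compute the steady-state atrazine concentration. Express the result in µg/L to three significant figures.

Outflow Q = 60.4 m³/s × 3.156e+07 s/yr = 1.906e+09 m³/yr.
Steady-state CSTR mass balance: W = Q·C + k·V·C, so C = W/(Q + kV).
Q + kV = 1.906e+09 + 10·5.6e+07 = 2.466e+09 m³/yr.
C = 1350/2.466e+09 = 5.474e-07 kg/m³ = 0.0005474 mg/L = 0.5474 µg/L.

0.547 µg/L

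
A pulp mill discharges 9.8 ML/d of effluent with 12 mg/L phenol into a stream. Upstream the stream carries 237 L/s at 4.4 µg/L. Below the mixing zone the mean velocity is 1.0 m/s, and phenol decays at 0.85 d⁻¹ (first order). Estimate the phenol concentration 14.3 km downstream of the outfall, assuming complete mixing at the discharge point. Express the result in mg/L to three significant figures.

3.38 mg/L

9.8 ML/d = 0.1134 m³/s.
237 L/s = 0.237 m³/s.
4.4 µg/L = 0.0044 mg/L.
After complete mixing, C₀ = (0.1134·12 + 0.237·0.0044) / 0.3504 = 3.887 mg/L.
Travel time t = 1.43e+04 m / 1.0 m/s = 1.43e+04 s = 0.1655 d.
C = 3.887·exp(−0.85·0.1655) = 3.887·0.8688 = 3.377 mg/L.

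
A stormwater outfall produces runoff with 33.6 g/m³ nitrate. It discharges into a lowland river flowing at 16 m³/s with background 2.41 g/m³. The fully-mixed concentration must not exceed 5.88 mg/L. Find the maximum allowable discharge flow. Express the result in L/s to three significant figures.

Mass balance at complete mixing: C_std·(Q_w + Q_r) = Q_w·C_e + Q_r·C_b.
Rearranging, Q_w = Q_r·(C_std − C_b)/(C_e − C_std) = 16·(5.88 − 2.41) / (33.6 − 5.88) = 2.003 m³/s.
= 2003 L/s.

2000 L/s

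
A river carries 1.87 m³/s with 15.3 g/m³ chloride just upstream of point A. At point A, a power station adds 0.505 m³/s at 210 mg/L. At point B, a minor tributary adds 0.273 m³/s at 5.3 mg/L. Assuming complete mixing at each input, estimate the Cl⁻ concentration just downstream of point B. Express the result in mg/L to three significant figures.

After input A: C = (1.87·15.3 + 0.505·210) / 2.375 = 56.7 mg/L.
After input B: C = (2.375·56.7 + 0.273·5.3) / 2.648 = 51.4 mg/L.

51.4 mg/L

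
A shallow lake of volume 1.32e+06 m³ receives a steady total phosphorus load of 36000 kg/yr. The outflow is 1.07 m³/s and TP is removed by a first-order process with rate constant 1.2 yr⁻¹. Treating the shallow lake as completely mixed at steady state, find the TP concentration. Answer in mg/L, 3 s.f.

Outflow Q = 1.07 m³/s × 3.156e+07 s/yr = 3.377e+07 m³/yr.
Steady-state CSTR mass balance: W = Q·C + k·V·C, so C = W/(Q + kV).
Q + kV = 3.377e+07 + 1.2·1.32e+06 = 3.535e+07 m³/yr.
C = 36000/3.535e+07 = 0.001018 kg/m³ = 1.018 mg/L.

1.02 mg/L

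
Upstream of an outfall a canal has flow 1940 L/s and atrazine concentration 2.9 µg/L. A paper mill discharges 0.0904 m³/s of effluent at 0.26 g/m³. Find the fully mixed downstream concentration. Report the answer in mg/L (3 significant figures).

1940 L/s = 1.94 m³/s.
2.9 µg/L = 0.0029 mg/L.
Conservation of mass across the mixing zone: C = (0.0904·0.26 + 1.94·0.0029) / (0.0904 + 1.94) = 0.02913/2.03 = 0.01435 mg/L.

0.0143 mg/L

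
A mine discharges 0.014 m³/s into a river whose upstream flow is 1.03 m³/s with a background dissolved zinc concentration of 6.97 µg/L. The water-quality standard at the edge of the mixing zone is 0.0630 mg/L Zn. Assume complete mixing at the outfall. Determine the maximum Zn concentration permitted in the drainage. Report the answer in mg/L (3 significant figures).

6.97 µg/L = 0.00697 mg/L.
Mass balance: 0.063·1.044 = 0.014·Cₑ + 1.03·0.00697.
Cₑ = (0.06577 − 0.007179) / 0.014 = 4.185 mg/L.

4.19 mg/L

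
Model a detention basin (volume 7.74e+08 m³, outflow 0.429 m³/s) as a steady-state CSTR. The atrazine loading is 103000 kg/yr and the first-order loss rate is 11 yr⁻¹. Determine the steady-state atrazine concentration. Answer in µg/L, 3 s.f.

12.1 µg/L

Outflow Q = 0.429 m³/s × 3.156e+07 s/yr = 1.354e+07 m³/yr.
Steady-state CSTR mass balance: W = Q·C + k·V·C, so C = W/(Q + kV).
Q + kV = 1.354e+07 + 11·7.74e+08 = 8.528e+09 m³/yr.
C = 103000/8.528e+09 = 1.208e-05 kg/m³ = 0.01208 mg/L = 12.08 µg/L.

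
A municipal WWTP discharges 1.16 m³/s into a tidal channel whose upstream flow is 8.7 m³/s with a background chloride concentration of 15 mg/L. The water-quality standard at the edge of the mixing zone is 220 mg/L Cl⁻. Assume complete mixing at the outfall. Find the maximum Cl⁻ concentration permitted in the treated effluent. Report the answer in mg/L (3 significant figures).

1760 mg/L

Mass balance: 220·9.86 = 1.16·Cₑ + 8.7·15.
Cₑ = (2169 − 130.5) / 1.16 = 1758 mg/L.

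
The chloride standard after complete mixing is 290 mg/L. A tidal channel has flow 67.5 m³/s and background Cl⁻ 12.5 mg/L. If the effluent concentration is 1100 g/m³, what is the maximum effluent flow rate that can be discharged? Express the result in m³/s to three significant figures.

23.1 m³/s

Mass balance at complete mixing: C_std·(Q_w + Q_r) = Q_w·C_e + Q_r·C_b.
Rearranging, Q_w = Q_r·(C_std − C_b)/(C_e − C_std) = 67.5·(290 − 12.5) / (1100 − 290) = 23.12 m³/s.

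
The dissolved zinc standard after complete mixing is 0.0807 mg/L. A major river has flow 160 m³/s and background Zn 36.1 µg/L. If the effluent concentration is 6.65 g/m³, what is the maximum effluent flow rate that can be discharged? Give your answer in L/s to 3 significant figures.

36.1 µg/L = 0.0361 mg/L.
Mass balance at complete mixing: C_std·(Q_w + Q_r) = Q_w·C_e + Q_r·C_b.
Rearranging, Q_w = Q_r·(C_std − C_b)/(C_e − C_std) = 160·(0.0807 − 0.0361) / (6.65 − 0.0807) = 1.086 m³/s.
= 1086 L/s.

1090 L/s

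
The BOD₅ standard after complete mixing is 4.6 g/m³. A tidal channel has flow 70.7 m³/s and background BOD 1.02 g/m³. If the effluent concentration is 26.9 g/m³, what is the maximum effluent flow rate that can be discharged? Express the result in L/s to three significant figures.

11400 L/s

Mass balance at complete mixing: C_std·(Q_w + Q_r) = Q_w·C_e + Q_r·C_b.
Rearranging, Q_w = Q_r·(C_std − C_b)/(C_e − C_std) = 70.7·(4.6 − 1.02) / (26.9 − 4.6) = 11.35 m³/s.
= 1.135e+04 L/s.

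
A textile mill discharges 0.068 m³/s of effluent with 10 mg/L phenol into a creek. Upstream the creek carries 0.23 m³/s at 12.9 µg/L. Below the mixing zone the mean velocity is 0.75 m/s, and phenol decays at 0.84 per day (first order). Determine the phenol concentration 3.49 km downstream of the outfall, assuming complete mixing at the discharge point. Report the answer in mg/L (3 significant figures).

2.19 mg/L

12.9 µg/L = 0.0129 mg/L.
After complete mixing, C₀ = (0.068·10 + 0.23·0.0129) / 0.298 = 2.292 mg/L.
Travel time t = 3490 m / 0.75 m/s = 4653 s = 0.05386 d.
C = 2.292·exp(−0.84·0.05386) = 2.292·0.9558 = 2.19 mg/L.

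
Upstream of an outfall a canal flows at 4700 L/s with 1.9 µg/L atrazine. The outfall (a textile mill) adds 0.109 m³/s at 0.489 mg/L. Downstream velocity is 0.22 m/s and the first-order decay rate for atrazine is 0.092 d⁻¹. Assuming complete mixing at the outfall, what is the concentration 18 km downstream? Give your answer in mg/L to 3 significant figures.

4700 L/s = 4.7 m³/s.
1.9 µg/L = 0.0019 mg/L.
After complete mixing, C₀ = (0.109·0.489 + 4.7·0.0019) / 4.809 = 0.01294 mg/L.
Travel time t = 1.8e+04 m / 0.22 m/s = 8.182e+04 s = 0.947 d.
C = 0.01294·exp(−0.092·0.947) = 0.01294·0.9166 = 0.01186 mg/L.

0.0119 mg/L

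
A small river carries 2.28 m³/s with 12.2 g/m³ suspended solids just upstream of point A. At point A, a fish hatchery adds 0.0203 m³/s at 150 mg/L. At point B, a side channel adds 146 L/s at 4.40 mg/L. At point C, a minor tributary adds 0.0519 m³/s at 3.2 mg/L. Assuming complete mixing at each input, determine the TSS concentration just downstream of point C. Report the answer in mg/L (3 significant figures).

12.7 mg/L

After input A: C = (2.28·12.2 + 0.0203·150) / 2.3 = 13.42 mg/L.
146 L/s = 0.146 m³/s.
After input B: C = (2.3·13.42 + 0.146·4.4) / 2.446 = 12.88 mg/L.
After input C: C = (2.446·12.88 + 0.0519·3.2) / 2.498 = 12.68 mg/L.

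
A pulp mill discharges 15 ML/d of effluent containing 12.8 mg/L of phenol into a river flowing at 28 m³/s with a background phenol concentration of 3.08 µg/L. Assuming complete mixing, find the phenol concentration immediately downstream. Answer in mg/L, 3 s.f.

15 ML/d = 0.1736 m³/s.
3.08 µg/L = 0.00308 mg/L.
Conservation of mass across the mixing zone: C = (0.1736·12.8 + 28·0.00308) / (0.1736 + 28) = 2.308/28.17 = 0.08194 mg/L.

0.0819 mg/L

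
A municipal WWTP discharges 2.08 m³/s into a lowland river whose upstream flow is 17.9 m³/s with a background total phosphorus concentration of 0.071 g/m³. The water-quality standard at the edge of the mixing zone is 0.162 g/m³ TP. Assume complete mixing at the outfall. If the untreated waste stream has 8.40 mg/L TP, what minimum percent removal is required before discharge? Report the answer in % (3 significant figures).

88.7 %

Mass balance: 0.162·19.98 = 2.08·Cₑ + 17.9·0.071.
Cₑ = (3.237 − 1.271) / 2.08 = 0.9451 mg/L.
Required removal = 1 − 0.9451/8.40 = 88.75 %.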